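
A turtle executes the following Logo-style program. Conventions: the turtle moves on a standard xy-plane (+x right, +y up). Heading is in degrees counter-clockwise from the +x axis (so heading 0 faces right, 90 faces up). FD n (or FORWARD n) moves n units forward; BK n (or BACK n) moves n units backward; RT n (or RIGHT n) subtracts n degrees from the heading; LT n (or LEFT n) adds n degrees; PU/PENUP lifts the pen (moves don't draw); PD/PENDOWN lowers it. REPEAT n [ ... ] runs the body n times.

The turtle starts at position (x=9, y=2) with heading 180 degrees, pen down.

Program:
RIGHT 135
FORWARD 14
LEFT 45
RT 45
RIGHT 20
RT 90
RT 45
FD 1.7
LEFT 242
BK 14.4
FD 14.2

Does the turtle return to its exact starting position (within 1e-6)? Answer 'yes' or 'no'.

Executing turtle program step by step:
Start: pos=(9,2), heading=180, pen down
RT 135: heading 180 -> 45
FD 14: (9,2) -> (18.899,11.899) [heading=45, draw]
LT 45: heading 45 -> 90
RT 45: heading 90 -> 45
RT 20: heading 45 -> 25
RT 90: heading 25 -> 295
RT 45: heading 295 -> 250
FD 1.7: (18.899,11.899) -> (18.318,10.302) [heading=250, draw]
LT 242: heading 250 -> 132
BK 14.4: (18.318,10.302) -> (27.954,-0.399) [heading=132, draw]
FD 14.2: (27.954,-0.399) -> (18.452,10.153) [heading=132, draw]
Final: pos=(18.452,10.153), heading=132, 4 segment(s) drawn

Start position: (9, 2)
Final position: (18.452, 10.153)
Distance = 12.483; >= 1e-6 -> NOT closed

Answer: no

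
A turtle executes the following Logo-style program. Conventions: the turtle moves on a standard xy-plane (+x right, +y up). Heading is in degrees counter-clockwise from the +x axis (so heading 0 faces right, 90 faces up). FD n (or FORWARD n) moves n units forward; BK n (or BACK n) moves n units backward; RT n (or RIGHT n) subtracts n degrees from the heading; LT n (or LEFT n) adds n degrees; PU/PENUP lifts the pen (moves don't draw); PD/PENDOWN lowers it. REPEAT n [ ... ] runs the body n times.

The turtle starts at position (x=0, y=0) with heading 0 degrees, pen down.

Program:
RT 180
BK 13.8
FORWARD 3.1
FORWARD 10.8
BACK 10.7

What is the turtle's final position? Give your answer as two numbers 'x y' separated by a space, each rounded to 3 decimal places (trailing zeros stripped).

Answer: 10.6 0

Derivation:
Executing turtle program step by step:
Start: pos=(0,0), heading=0, pen down
RT 180: heading 0 -> 180
BK 13.8: (0,0) -> (13.8,0) [heading=180, draw]
FD 3.1: (13.8,0) -> (10.7,0) [heading=180, draw]
FD 10.8: (10.7,0) -> (-0.1,0) [heading=180, draw]
BK 10.7: (-0.1,0) -> (10.6,0) [heading=180, draw]
Final: pos=(10.6,0), heading=180, 4 segment(s) drawn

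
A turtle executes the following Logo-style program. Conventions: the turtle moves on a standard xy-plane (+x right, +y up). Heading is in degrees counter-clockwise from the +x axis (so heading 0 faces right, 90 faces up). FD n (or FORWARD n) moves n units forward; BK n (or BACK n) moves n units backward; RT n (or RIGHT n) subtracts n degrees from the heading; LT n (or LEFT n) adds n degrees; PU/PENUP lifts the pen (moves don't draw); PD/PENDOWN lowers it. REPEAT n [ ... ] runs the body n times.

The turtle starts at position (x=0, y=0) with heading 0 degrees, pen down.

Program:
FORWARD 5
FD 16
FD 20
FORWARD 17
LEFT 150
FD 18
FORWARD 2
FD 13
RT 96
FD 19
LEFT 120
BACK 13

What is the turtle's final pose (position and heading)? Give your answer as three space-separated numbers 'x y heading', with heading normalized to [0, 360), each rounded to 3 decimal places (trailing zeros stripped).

Executing turtle program step by step:
Start: pos=(0,0), heading=0, pen down
FD 5: (0,0) -> (5,0) [heading=0, draw]
FD 16: (5,0) -> (21,0) [heading=0, draw]
FD 20: (21,0) -> (41,0) [heading=0, draw]
FD 17: (41,0) -> (58,0) [heading=0, draw]
LT 150: heading 0 -> 150
FD 18: (58,0) -> (42.412,9) [heading=150, draw]
FD 2: (42.412,9) -> (40.679,10) [heading=150, draw]
FD 13: (40.679,10) -> (29.421,16.5) [heading=150, draw]
RT 96: heading 150 -> 54
FD 19: (29.421,16.5) -> (40.589,31.871) [heading=54, draw]
LT 120: heading 54 -> 174
BK 13: (40.589,31.871) -> (53.518,30.512) [heading=174, draw]
Final: pos=(53.518,30.512), heading=174, 9 segment(s) drawn

Answer: 53.518 30.512 174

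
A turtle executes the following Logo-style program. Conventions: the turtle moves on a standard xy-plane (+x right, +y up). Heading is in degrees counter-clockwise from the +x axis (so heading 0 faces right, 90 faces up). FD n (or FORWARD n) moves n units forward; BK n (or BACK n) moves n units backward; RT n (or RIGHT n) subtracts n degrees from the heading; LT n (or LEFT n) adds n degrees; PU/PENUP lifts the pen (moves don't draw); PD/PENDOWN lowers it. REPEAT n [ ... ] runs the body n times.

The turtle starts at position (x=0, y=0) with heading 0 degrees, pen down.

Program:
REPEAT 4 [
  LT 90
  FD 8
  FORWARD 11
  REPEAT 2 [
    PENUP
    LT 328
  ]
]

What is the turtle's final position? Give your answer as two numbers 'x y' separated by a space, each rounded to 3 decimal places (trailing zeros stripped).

Executing turtle program step by step:
Start: pos=(0,0), heading=0, pen down
REPEAT 4 [
  -- iteration 1/4 --
  LT 90: heading 0 -> 90
  FD 8: (0,0) -> (0,8) [heading=90, draw]
  FD 11: (0,8) -> (0,19) [heading=90, draw]
  REPEAT 2 [
    -- iteration 1/2 --
    PU: pen up
    LT 328: heading 90 -> 58
    -- iteration 2/2 --
    PU: pen up
    LT 328: heading 58 -> 26
  ]
  -- iteration 2/4 --
  LT 90: heading 26 -> 116
  FD 8: (0,19) -> (-3.507,26.19) [heading=116, move]
  FD 11: (-3.507,26.19) -> (-8.329,36.077) [heading=116, move]
  REPEAT 2 [
    -- iteration 1/2 --
    PU: pen up
    LT 328: heading 116 -> 84
    -- iteration 2/2 --
    PU: pen up
    LT 328: heading 84 -> 52
  ]
  -- iteration 3/4 --
  LT 90: heading 52 -> 142
  FD 8: (-8.329,36.077) -> (-14.633,41.002) [heading=142, move]
  FD 11: (-14.633,41.002) -> (-23.301,47.775) [heading=142, move]
  REPEAT 2 [
    -- iteration 1/2 --
    PU: pen up
    LT 328: heading 142 -> 110
    -- iteration 2/2 --
    PU: pen up
    LT 328: heading 110 -> 78
  ]
  -- iteration 4/4 --
  LT 90: heading 78 -> 168
  FD 8: (-23.301,47.775) -> (-31.126,49.438) [heading=168, move]
  FD 11: (-31.126,49.438) -> (-41.886,51.725) [heading=168, move]
  REPEAT 2 [
    -- iteration 1/2 --
    PU: pen up
    LT 328: heading 168 -> 136
    -- iteration 2/2 --
    PU: pen up
    LT 328: heading 136 -> 104
  ]
]
Final: pos=(-41.886,51.725), heading=104, 2 segment(s) drawn

Answer: -41.886 51.725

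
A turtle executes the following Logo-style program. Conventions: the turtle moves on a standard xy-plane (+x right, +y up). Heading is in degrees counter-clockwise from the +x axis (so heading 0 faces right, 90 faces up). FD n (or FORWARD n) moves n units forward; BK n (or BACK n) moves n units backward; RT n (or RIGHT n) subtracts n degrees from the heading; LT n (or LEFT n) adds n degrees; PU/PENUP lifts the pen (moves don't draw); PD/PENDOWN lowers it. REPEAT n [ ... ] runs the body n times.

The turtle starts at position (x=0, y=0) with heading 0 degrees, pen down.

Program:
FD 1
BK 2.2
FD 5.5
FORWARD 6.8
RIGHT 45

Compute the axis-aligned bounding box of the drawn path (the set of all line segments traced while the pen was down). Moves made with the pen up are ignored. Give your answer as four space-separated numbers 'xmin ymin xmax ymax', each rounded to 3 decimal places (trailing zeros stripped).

Executing turtle program step by step:
Start: pos=(0,0), heading=0, pen down
FD 1: (0,0) -> (1,0) [heading=0, draw]
BK 2.2: (1,0) -> (-1.2,0) [heading=0, draw]
FD 5.5: (-1.2,0) -> (4.3,0) [heading=0, draw]
FD 6.8: (4.3,0) -> (11.1,0) [heading=0, draw]
RT 45: heading 0 -> 315
Final: pos=(11.1,0), heading=315, 4 segment(s) drawn

Segment endpoints: x in {-1.2, 0, 1, 4.3, 11.1}, y in {0}
xmin=-1.2, ymin=0, xmax=11.1, ymax=0

Answer: -1.2 0 11.1 0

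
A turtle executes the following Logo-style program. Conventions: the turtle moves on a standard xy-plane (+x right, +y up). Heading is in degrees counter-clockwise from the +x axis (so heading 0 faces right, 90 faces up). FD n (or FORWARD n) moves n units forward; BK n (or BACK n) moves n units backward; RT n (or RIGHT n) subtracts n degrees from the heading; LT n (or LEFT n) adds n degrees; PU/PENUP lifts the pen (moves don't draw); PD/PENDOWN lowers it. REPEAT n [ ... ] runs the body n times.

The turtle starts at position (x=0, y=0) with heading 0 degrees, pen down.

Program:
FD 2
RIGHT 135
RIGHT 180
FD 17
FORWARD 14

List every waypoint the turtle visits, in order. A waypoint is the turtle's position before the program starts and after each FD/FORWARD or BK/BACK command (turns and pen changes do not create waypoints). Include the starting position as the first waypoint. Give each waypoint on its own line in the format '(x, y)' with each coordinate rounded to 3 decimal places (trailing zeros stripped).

Answer: (0, 0)
(2, 0)
(14.021, 12.021)
(23.92, 21.92)

Derivation:
Executing turtle program step by step:
Start: pos=(0,0), heading=0, pen down
FD 2: (0,0) -> (2,0) [heading=0, draw]
RT 135: heading 0 -> 225
RT 180: heading 225 -> 45
FD 17: (2,0) -> (14.021,12.021) [heading=45, draw]
FD 14: (14.021,12.021) -> (23.92,21.92) [heading=45, draw]
Final: pos=(23.92,21.92), heading=45, 3 segment(s) drawn
Waypoints (4 total):
(0, 0)
(2, 0)
(14.021, 12.021)
(23.92, 21.92)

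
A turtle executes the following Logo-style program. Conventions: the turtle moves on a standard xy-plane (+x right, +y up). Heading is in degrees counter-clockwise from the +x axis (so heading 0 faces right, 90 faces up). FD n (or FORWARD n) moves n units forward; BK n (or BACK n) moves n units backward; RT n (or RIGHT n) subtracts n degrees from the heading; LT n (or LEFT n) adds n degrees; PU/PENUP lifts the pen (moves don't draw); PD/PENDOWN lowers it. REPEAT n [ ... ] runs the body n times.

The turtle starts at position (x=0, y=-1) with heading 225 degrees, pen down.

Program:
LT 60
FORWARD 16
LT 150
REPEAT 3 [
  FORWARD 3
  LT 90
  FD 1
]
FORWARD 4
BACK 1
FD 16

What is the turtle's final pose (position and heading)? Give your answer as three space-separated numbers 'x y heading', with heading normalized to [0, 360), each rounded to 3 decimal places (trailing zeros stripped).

Answer: 19.337 -21.562 345

Derivation:
Executing turtle program step by step:
Start: pos=(0,-1), heading=225, pen down
LT 60: heading 225 -> 285
FD 16: (0,-1) -> (4.141,-16.455) [heading=285, draw]
LT 150: heading 285 -> 75
REPEAT 3 [
  -- iteration 1/3 --
  FD 3: (4.141,-16.455) -> (4.918,-13.557) [heading=75, draw]
  LT 90: heading 75 -> 165
  FD 1: (4.918,-13.557) -> (3.952,-13.298) [heading=165, draw]
  -- iteration 2/3 --
  FD 3: (3.952,-13.298) -> (1.054,-12.522) [heading=165, draw]
  LT 90: heading 165 -> 255
  FD 1: (1.054,-12.522) -> (0.795,-13.488) [heading=255, draw]
  -- iteration 3/3 --
  FD 3: (0.795,-13.488) -> (0.019,-16.385) [heading=255, draw]
  LT 90: heading 255 -> 345
  FD 1: (0.019,-16.385) -> (0.985,-16.644) [heading=345, draw]
]
FD 4: (0.985,-16.644) -> (4.848,-17.68) [heading=345, draw]
BK 1: (4.848,-17.68) -> (3.882,-17.421) [heading=345, draw]
FD 16: (3.882,-17.421) -> (19.337,-21.562) [heading=345, draw]
Final: pos=(19.337,-21.562), heading=345, 10 segment(s) drawn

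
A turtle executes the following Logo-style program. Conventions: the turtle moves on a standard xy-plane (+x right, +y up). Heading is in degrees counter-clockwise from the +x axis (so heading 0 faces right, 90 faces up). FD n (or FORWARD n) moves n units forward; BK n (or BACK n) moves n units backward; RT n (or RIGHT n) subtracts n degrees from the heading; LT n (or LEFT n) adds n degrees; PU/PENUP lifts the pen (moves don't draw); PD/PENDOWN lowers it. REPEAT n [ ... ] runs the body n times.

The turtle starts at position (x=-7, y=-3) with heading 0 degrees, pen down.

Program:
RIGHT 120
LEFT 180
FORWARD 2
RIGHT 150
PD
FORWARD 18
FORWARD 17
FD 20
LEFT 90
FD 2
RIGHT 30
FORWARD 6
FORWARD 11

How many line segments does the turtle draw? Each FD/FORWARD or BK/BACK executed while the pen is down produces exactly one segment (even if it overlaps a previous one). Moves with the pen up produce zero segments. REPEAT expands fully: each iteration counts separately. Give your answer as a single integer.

Executing turtle program step by step:
Start: pos=(-7,-3), heading=0, pen down
RT 120: heading 0 -> 240
LT 180: heading 240 -> 60
FD 2: (-7,-3) -> (-6,-1.268) [heading=60, draw]
RT 150: heading 60 -> 270
PD: pen down
FD 18: (-6,-1.268) -> (-6,-19.268) [heading=270, draw]
FD 17: (-6,-19.268) -> (-6,-36.268) [heading=270, draw]
FD 20: (-6,-36.268) -> (-6,-56.268) [heading=270, draw]
LT 90: heading 270 -> 0
FD 2: (-6,-56.268) -> (-4,-56.268) [heading=0, draw]
RT 30: heading 0 -> 330
FD 6: (-4,-56.268) -> (1.196,-59.268) [heading=330, draw]
FD 11: (1.196,-59.268) -> (10.722,-64.768) [heading=330, draw]
Final: pos=(10.722,-64.768), heading=330, 7 segment(s) drawn
Segments drawn: 7

Answer: 7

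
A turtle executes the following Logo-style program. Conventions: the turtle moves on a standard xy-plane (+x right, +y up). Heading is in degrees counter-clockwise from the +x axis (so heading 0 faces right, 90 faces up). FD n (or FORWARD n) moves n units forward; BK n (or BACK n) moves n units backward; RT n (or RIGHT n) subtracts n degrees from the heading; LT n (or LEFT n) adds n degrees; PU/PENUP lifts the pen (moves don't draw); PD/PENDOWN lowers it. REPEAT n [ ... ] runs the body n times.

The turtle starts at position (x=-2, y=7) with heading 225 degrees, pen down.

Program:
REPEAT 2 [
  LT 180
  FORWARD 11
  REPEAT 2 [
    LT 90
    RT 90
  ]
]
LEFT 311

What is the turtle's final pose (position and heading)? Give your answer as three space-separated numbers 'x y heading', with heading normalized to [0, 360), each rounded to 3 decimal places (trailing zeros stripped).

Answer: -2 7 176

Derivation:
Executing turtle program step by step:
Start: pos=(-2,7), heading=225, pen down
REPEAT 2 [
  -- iteration 1/2 --
  LT 180: heading 225 -> 45
  FD 11: (-2,7) -> (5.778,14.778) [heading=45, draw]
  REPEAT 2 [
    -- iteration 1/2 --
    LT 90: heading 45 -> 135
    RT 90: heading 135 -> 45
    -- iteration 2/2 --
    LT 90: heading 45 -> 135
    RT 90: heading 135 -> 45
  ]
  -- iteration 2/2 --
  LT 180: heading 45 -> 225
  FD 11: (5.778,14.778) -> (-2,7) [heading=225, draw]
  REPEAT 2 [
    -- iteration 1/2 --
    LT 90: heading 225 -> 315
    RT 90: heading 315 -> 225
    -- iteration 2/2 --
    LT 90: heading 225 -> 315
    RT 90: heading 315 -> 225
  ]
]
LT 311: heading 225 -> 176
Final: pos=(-2,7), heading=176, 2 segment(s) drawn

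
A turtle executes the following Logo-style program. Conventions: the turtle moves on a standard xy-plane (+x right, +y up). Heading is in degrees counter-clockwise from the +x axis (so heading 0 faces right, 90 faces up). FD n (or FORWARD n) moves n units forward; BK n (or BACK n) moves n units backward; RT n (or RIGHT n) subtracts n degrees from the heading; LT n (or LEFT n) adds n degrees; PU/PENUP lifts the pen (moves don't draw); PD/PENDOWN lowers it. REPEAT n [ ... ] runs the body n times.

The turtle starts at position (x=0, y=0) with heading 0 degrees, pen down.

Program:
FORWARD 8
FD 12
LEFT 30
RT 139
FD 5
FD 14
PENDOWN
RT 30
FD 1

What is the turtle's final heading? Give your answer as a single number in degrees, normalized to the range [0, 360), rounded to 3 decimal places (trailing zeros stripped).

Executing turtle program step by step:
Start: pos=(0,0), heading=0, pen down
FD 8: (0,0) -> (8,0) [heading=0, draw]
FD 12: (8,0) -> (20,0) [heading=0, draw]
LT 30: heading 0 -> 30
RT 139: heading 30 -> 251
FD 5: (20,0) -> (18.372,-4.728) [heading=251, draw]
FD 14: (18.372,-4.728) -> (13.814,-17.965) [heading=251, draw]
PD: pen down
RT 30: heading 251 -> 221
FD 1: (13.814,-17.965) -> (13.059,-18.621) [heading=221, draw]
Final: pos=(13.059,-18.621), heading=221, 5 segment(s) drawn

Answer: 221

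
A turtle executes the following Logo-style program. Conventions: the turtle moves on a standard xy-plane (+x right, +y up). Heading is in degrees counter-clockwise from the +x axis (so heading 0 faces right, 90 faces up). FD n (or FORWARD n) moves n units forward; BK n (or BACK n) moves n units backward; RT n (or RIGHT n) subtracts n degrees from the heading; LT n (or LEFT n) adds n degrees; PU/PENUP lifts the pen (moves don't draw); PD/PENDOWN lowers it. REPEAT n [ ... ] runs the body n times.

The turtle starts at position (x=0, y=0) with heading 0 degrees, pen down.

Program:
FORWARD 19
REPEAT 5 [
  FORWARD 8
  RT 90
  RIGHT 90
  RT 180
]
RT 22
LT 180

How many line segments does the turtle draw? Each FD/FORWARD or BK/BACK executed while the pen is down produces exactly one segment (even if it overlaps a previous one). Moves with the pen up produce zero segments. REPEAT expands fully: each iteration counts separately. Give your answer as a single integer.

Answer: 6

Derivation:
Executing turtle program step by step:
Start: pos=(0,0), heading=0, pen down
FD 19: (0,0) -> (19,0) [heading=0, draw]
REPEAT 5 [
  -- iteration 1/5 --
  FD 8: (19,0) -> (27,0) [heading=0, draw]
  RT 90: heading 0 -> 270
  RT 90: heading 270 -> 180
  RT 180: heading 180 -> 0
  -- iteration 2/5 --
  FD 8: (27,0) -> (35,0) [heading=0, draw]
  RT 90: heading 0 -> 270
  RT 90: heading 270 -> 180
  RT 180: heading 180 -> 0
  -- iteration 3/5 --
  FD 8: (35,0) -> (43,0) [heading=0, draw]
  RT 90: heading 0 -> 270
  RT 90: heading 270 -> 180
  RT 180: heading 180 -> 0
  -- iteration 4/5 --
  FD 8: (43,0) -> (51,0) [heading=0, draw]
  RT 90: heading 0 -> 270
  RT 90: heading 270 -> 180
  RT 180: heading 180 -> 0
  -- iteration 5/5 --
  FD 8: (51,0) -> (59,0) [heading=0, draw]
  RT 90: heading 0 -> 270
  RT 90: heading 270 -> 180
  RT 180: heading 180 -> 0
]
RT 22: heading 0 -> 338
LT 180: heading 338 -> 158
Final: pos=(59,0), heading=158, 6 segment(s) drawn
Segments drawn: 6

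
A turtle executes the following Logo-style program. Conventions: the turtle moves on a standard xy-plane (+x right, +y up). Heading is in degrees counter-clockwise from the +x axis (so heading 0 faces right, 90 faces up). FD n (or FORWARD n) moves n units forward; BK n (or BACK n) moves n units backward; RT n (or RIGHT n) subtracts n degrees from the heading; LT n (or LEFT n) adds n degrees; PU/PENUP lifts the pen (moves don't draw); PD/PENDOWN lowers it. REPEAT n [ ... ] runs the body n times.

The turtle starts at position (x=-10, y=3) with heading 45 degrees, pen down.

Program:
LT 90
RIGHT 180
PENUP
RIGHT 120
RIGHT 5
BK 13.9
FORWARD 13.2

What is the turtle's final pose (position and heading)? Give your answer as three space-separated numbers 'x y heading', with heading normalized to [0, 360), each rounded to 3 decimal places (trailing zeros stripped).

Answer: -9.311 3.122 190

Derivation:
Executing turtle program step by step:
Start: pos=(-10,3), heading=45, pen down
LT 90: heading 45 -> 135
RT 180: heading 135 -> 315
PU: pen up
RT 120: heading 315 -> 195
RT 5: heading 195 -> 190
BK 13.9: (-10,3) -> (3.689,5.414) [heading=190, move]
FD 13.2: (3.689,5.414) -> (-9.311,3.122) [heading=190, move]
Final: pos=(-9.311,3.122), heading=190, 0 segment(s) drawn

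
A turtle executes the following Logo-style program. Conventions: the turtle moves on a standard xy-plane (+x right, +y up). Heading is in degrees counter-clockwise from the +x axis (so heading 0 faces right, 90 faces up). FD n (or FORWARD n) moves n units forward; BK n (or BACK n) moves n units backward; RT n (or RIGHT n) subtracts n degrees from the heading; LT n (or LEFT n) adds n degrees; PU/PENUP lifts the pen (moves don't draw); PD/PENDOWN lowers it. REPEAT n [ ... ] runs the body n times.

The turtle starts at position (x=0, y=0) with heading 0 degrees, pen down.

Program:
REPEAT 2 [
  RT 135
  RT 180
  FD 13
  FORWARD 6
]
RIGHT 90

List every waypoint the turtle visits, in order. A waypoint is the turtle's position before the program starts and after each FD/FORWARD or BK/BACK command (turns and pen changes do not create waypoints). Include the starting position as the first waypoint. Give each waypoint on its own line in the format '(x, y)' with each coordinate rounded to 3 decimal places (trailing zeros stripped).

Executing turtle program step by step:
Start: pos=(0,0), heading=0, pen down
REPEAT 2 [
  -- iteration 1/2 --
  RT 135: heading 0 -> 225
  RT 180: heading 225 -> 45
  FD 13: (0,0) -> (9.192,9.192) [heading=45, draw]
  FD 6: (9.192,9.192) -> (13.435,13.435) [heading=45, draw]
  -- iteration 2/2 --
  RT 135: heading 45 -> 270
  RT 180: heading 270 -> 90
  FD 13: (13.435,13.435) -> (13.435,26.435) [heading=90, draw]
  FD 6: (13.435,26.435) -> (13.435,32.435) [heading=90, draw]
]
RT 90: heading 90 -> 0
Final: pos=(13.435,32.435), heading=0, 4 segment(s) drawn
Waypoints (5 total):
(0, 0)
(9.192, 9.192)
(13.435, 13.435)
(13.435, 26.435)
(13.435, 32.435)

Answer: (0, 0)
(9.192, 9.192)
(13.435, 13.435)
(13.435, 26.435)
(13.435, 32.435)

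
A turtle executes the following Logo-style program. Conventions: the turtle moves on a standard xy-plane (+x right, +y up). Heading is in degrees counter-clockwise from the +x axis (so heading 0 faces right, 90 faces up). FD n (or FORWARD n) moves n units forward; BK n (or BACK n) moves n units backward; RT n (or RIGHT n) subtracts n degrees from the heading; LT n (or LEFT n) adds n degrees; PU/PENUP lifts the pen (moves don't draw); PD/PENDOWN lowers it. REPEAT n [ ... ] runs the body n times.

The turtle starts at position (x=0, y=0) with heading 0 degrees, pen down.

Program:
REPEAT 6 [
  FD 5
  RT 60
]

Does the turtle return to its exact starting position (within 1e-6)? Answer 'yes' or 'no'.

Executing turtle program step by step:
Start: pos=(0,0), heading=0, pen down
REPEAT 6 [
  -- iteration 1/6 --
  FD 5: (0,0) -> (5,0) [heading=0, draw]
  RT 60: heading 0 -> 300
  -- iteration 2/6 --
  FD 5: (5,0) -> (7.5,-4.33) [heading=300, draw]
  RT 60: heading 300 -> 240
  -- iteration 3/6 --
  FD 5: (7.5,-4.33) -> (5,-8.66) [heading=240, draw]
  RT 60: heading 240 -> 180
  -- iteration 4/6 --
  FD 5: (5,-8.66) -> (0,-8.66) [heading=180, draw]
  RT 60: heading 180 -> 120
  -- iteration 5/6 --
  FD 5: (0,-8.66) -> (-2.5,-4.33) [heading=120, draw]
  RT 60: heading 120 -> 60
  -- iteration 6/6 --
  FD 5: (-2.5,-4.33) -> (0,0) [heading=60, draw]
  RT 60: heading 60 -> 0
]
Final: pos=(0,0), heading=0, 6 segment(s) drawn

Start position: (0, 0)
Final position: (0, 0)
Distance = 0; < 1e-6 -> CLOSED

Answer: yes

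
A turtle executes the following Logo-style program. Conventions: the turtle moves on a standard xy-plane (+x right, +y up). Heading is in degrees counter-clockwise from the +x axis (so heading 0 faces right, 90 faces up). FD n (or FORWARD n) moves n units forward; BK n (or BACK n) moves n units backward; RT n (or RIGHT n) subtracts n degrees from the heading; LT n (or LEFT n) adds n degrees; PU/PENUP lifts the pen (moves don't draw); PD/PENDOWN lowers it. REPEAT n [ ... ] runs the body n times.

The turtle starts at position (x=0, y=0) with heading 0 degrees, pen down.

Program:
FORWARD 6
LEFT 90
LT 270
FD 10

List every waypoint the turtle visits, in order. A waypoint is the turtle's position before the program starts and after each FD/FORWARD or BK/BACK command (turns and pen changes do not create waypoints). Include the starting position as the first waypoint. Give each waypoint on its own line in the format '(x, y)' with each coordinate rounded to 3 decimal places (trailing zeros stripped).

Answer: (0, 0)
(6, 0)
(16, 0)

Derivation:
Executing turtle program step by step:
Start: pos=(0,0), heading=0, pen down
FD 6: (0,0) -> (6,0) [heading=0, draw]
LT 90: heading 0 -> 90
LT 270: heading 90 -> 0
FD 10: (6,0) -> (16,0) [heading=0, draw]
Final: pos=(16,0), heading=0, 2 segment(s) drawn
Waypoints (3 total):
(0, 0)
(6, 0)
(16, 0)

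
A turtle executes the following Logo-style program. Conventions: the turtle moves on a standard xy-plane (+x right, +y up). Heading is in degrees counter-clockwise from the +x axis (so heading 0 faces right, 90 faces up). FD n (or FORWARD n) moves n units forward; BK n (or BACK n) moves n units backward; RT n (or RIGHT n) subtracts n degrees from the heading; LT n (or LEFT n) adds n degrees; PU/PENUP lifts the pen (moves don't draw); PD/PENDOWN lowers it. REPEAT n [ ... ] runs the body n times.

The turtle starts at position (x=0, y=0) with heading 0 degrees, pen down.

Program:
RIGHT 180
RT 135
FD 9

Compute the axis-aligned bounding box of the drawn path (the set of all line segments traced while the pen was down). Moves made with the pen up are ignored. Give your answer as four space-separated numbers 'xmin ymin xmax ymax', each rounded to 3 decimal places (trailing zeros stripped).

Executing turtle program step by step:
Start: pos=(0,0), heading=0, pen down
RT 180: heading 0 -> 180
RT 135: heading 180 -> 45
FD 9: (0,0) -> (6.364,6.364) [heading=45, draw]
Final: pos=(6.364,6.364), heading=45, 1 segment(s) drawn

Segment endpoints: x in {0, 6.364}, y in {0, 6.364}
xmin=0, ymin=0, xmax=6.364, ymax=6.364

Answer: 0 0 6.364 6.364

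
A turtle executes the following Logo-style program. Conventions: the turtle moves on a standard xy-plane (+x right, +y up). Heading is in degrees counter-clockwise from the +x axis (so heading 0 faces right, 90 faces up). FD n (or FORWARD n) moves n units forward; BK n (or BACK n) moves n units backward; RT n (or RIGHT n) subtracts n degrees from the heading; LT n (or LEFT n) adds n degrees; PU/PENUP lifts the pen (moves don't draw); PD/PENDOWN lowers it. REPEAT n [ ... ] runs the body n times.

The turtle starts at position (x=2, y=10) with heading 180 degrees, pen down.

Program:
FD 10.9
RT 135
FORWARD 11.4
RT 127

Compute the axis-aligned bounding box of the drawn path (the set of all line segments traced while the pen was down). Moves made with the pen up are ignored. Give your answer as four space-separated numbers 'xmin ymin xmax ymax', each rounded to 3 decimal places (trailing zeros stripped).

Answer: -8.9 10 2 18.061

Derivation:
Executing turtle program step by step:
Start: pos=(2,10), heading=180, pen down
FD 10.9: (2,10) -> (-8.9,10) [heading=180, draw]
RT 135: heading 180 -> 45
FD 11.4: (-8.9,10) -> (-0.839,18.061) [heading=45, draw]
RT 127: heading 45 -> 278
Final: pos=(-0.839,18.061), heading=278, 2 segment(s) drawn

Segment endpoints: x in {-8.9, -0.839, 2}, y in {10, 10, 18.061}
xmin=-8.9, ymin=10, xmax=2, ymax=18.061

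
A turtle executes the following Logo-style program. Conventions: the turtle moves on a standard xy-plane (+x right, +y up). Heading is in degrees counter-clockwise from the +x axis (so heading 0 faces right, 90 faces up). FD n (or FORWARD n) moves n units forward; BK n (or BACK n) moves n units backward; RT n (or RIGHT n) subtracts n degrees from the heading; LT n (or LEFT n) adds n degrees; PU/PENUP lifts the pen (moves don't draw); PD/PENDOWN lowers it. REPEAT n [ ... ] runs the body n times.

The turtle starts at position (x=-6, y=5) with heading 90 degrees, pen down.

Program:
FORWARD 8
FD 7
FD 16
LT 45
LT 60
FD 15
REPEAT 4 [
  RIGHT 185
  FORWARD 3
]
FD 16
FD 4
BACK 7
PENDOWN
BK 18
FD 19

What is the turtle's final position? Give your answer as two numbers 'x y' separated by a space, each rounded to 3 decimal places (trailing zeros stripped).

Executing turtle program step by step:
Start: pos=(-6,5), heading=90, pen down
FD 8: (-6,5) -> (-6,13) [heading=90, draw]
FD 7: (-6,13) -> (-6,20) [heading=90, draw]
FD 16: (-6,20) -> (-6,36) [heading=90, draw]
LT 45: heading 90 -> 135
LT 60: heading 135 -> 195
FD 15: (-6,36) -> (-20.489,32.118) [heading=195, draw]
REPEAT 4 [
  -- iteration 1/4 --
  RT 185: heading 195 -> 10
  FD 3: (-20.489,32.118) -> (-17.534,32.639) [heading=10, draw]
  -- iteration 2/4 --
  RT 185: heading 10 -> 185
  FD 3: (-17.534,32.639) -> (-20.523,32.377) [heading=185, draw]
  -- iteration 3/4 --
  RT 185: heading 185 -> 0
  FD 3: (-20.523,32.377) -> (-17.523,32.377) [heading=0, draw]
  -- iteration 4/4 --
  RT 185: heading 0 -> 175
  FD 3: (-17.523,32.377) -> (-20.512,32.639) [heading=175, draw]
]
FD 16: (-20.512,32.639) -> (-36.451,34.033) [heading=175, draw]
FD 4: (-36.451,34.033) -> (-40.436,34.382) [heading=175, draw]
BK 7: (-40.436,34.382) -> (-33.462,33.772) [heading=175, draw]
PD: pen down
BK 18: (-33.462,33.772) -> (-15.531,32.203) [heading=175, draw]
FD 19: (-15.531,32.203) -> (-34.458,33.859) [heading=175, draw]
Final: pos=(-34.458,33.859), heading=175, 13 segment(s) drawn

Answer: -34.458 33.859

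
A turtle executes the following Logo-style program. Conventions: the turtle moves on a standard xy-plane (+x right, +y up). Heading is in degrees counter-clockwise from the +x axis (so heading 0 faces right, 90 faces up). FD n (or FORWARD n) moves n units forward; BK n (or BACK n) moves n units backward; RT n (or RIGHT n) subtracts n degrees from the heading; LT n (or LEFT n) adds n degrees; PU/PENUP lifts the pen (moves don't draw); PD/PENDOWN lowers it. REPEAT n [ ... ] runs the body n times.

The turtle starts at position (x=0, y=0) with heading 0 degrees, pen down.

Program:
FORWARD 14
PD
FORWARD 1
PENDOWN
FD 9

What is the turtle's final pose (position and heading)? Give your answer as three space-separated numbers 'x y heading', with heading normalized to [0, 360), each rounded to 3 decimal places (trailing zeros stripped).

Answer: 24 0 0

Derivation:
Executing turtle program step by step:
Start: pos=(0,0), heading=0, pen down
FD 14: (0,0) -> (14,0) [heading=0, draw]
PD: pen down
FD 1: (14,0) -> (15,0) [heading=0, draw]
PD: pen down
FD 9: (15,0) -> (24,0) [heading=0, draw]
Final: pos=(24,0), heading=0, 3 segment(s) drawn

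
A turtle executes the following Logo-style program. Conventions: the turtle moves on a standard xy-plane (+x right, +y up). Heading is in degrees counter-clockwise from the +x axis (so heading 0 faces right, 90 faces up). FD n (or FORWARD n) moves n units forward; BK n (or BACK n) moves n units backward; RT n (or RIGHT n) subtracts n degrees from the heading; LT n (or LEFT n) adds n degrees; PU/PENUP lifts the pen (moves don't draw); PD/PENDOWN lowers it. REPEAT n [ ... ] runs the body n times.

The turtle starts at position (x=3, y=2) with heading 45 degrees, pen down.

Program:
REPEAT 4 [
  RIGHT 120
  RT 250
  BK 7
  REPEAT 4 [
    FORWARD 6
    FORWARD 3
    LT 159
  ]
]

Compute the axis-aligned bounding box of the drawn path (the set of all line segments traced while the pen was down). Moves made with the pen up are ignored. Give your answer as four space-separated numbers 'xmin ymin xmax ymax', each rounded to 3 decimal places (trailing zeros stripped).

Answer: -6.713 -2.015 7.903 13.223

Derivation:
Executing turtle program step by step:
Start: pos=(3,2), heading=45, pen down
REPEAT 4 [
  -- iteration 1/4 --
  RT 120: heading 45 -> 285
  RT 250: heading 285 -> 35
  BK 7: (3,2) -> (-2.734,-2.015) [heading=35, draw]
  REPEAT 4 [
    -- iteration 1/4 --
    FD 6: (-2.734,-2.015) -> (2.181,1.426) [heading=35, draw]
    FD 3: (2.181,1.426) -> (4.638,3.147) [heading=35, draw]
    LT 159: heading 35 -> 194
    -- iteration 2/4 --
    FD 6: (4.638,3.147) -> (-1.183,1.696) [heading=194, draw]
    FD 3: (-1.183,1.696) -> (-4.094,0.97) [heading=194, draw]
    LT 159: heading 194 -> 353
    -- iteration 3/4 --
    FD 6: (-4.094,0.97) -> (1.861,0.239) [heading=353, draw]
    FD 3: (1.861,0.239) -> (4.839,-0.127) [heading=353, draw]
    LT 159: heading 353 -> 152
    -- iteration 4/4 --
    FD 6: (4.839,-0.127) -> (-0.459,2.69) [heading=152, draw]
    FD 3: (-0.459,2.69) -> (-3.108,4.098) [heading=152, draw]
    LT 159: heading 152 -> 311
  ]
  -- iteration 2/4 --
  RT 120: heading 311 -> 191
  RT 250: heading 191 -> 301
  BK 7: (-3.108,4.098) -> (-6.713,10.098) [heading=301, draw]
  REPEAT 4 [
    -- iteration 1/4 --
    FD 6: (-6.713,10.098) -> (-3.623,4.955) [heading=301, draw]
    FD 3: (-3.623,4.955) -> (-2.078,2.384) [heading=301, draw]
    LT 159: heading 301 -> 100
    -- iteration 2/4 --
    FD 6: (-2.078,2.384) -> (-3.12,8.293) [heading=100, draw]
    FD 3: (-3.12,8.293) -> (-3.641,11.247) [heading=100, draw]
    LT 159: heading 100 -> 259
    -- iteration 3/4 --
    FD 6: (-3.641,11.247) -> (-4.786,5.357) [heading=259, draw]
    FD 3: (-4.786,5.357) -> (-5.358,2.413) [heading=259, draw]
    LT 159: heading 259 -> 58
    -- iteration 4/4 --
    FD 6: (-5.358,2.413) -> (-2.178,7.501) [heading=58, draw]
    FD 3: (-2.178,7.501) -> (-0.589,10.045) [heading=58, draw]
    LT 159: heading 58 -> 217
  ]
  -- iteration 3/4 --
  RT 120: heading 217 -> 97
  RT 250: heading 97 -> 207
  BK 7: (-0.589,10.045) -> (5.648,13.223) [heading=207, draw]
  REPEAT 4 [
    -- iteration 1/4 --
    FD 6: (5.648,13.223) -> (0.302,10.499) [heading=207, draw]
    FD 3: (0.302,10.499) -> (-2.371,9.137) [heading=207, draw]
    LT 159: heading 207 -> 6
    -- iteration 2/4 --
    FD 6: (-2.371,9.137) -> (3.596,9.764) [heading=6, draw]
    FD 3: (3.596,9.764) -> (6.58,10.078) [heading=6, draw]
    LT 159: heading 6 -> 165
    -- iteration 3/4 --
    FD 6: (6.58,10.078) -> (0.784,11.631) [heading=165, draw]
    FD 3: (0.784,11.631) -> (-2.113,12.407) [heading=165, draw]
    LT 159: heading 165 -> 324
    -- iteration 4/4 --
    FD 6: (-2.113,12.407) -> (2.741,8.88) [heading=324, draw]
    FD 3: (2.741,8.88) -> (5.168,7.117) [heading=324, draw]
    LT 159: heading 324 -> 123
  ]
  -- iteration 4/4 --
  RT 120: heading 123 -> 3
  RT 250: heading 3 -> 113
  BK 7: (5.168,7.117) -> (7.903,0.674) [heading=113, draw]
  REPEAT 4 [
    -- iteration 1/4 --
    FD 6: (7.903,0.674) -> (5.559,6.197) [heading=113, draw]
    FD 3: (5.559,6.197) -> (4.386,8.958) [heading=113, draw]
    LT 159: heading 113 -> 272
    -- iteration 2/4 --
    FD 6: (4.386,8.958) -> (4.596,2.962) [heading=272, draw]
    FD 3: (4.596,2.962) -> (4.7,-0.036) [heading=272, draw]
    LT 159: heading 272 -> 71
    -- iteration 3/4 --
    FD 6: (4.7,-0.036) -> (6.654,5.637) [heading=71, draw]
    FD 3: (6.654,5.637) -> (7.631,8.473) [heading=71, draw]
    LT 159: heading 71 -> 230
    -- iteration 4/4 --
    FD 6: (7.631,8.473) -> (3.774,3.877) [heading=230, draw]
    FD 3: (3.774,3.877) -> (1.845,1.579) [heading=230, draw]
    LT 159: heading 230 -> 29
  ]
]
Final: pos=(1.845,1.579), heading=29, 36 segment(s) drawn

Segment endpoints: x in {-6.713, -5.358, -4.786, -4.094, -3.641, -3.623, -3.12, -3.108, -2.734, -2.371, -2.178, -2.113, -2.078, -1.183, -0.589, -0.459, 0.302, 0.784, 1.845, 1.861, 2.181, 2.741, 3, 3.596, 3.774, 4.386, 4.596, 4.638, 4.7, 4.839, 5.168, 5.559, 5.648, 6.58, 6.654, 7.631, 7.903}, y in {-2.015, -0.127, -0.036, 0.239, 0.674, 0.97, 1.426, 1.579, 1.696, 2, 2.384, 2.413, 2.69, 2.962, 3.147, 3.877, 4.098, 4.955, 5.357, 5.637, 6.197, 7.117, 7.501, 8.293, 8.473, 8.88, 8.958, 9.137, 9.764, 10.045, 10.078, 10.098, 10.499, 11.247, 11.631, 12.407, 13.223}
xmin=-6.713, ymin=-2.015, xmax=7.903, ymax=13.223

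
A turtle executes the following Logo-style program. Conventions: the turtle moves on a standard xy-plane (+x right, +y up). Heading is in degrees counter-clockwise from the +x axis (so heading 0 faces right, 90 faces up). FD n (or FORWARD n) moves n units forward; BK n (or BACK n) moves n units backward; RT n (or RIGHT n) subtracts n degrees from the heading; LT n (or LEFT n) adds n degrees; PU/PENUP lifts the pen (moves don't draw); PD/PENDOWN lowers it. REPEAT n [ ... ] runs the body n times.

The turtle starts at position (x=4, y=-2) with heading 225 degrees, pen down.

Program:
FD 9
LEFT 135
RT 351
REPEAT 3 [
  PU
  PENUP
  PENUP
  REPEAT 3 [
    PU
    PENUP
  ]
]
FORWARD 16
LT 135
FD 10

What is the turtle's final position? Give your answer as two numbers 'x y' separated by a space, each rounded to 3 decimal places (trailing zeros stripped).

Executing turtle program step by step:
Start: pos=(4,-2), heading=225, pen down
FD 9: (4,-2) -> (-2.364,-8.364) [heading=225, draw]
LT 135: heading 225 -> 0
RT 351: heading 0 -> 9
REPEAT 3 [
  -- iteration 1/3 --
  PU: pen up
  PU: pen up
  PU: pen up
  REPEAT 3 [
    -- iteration 1/3 --
    PU: pen up
    PU: pen up
    -- iteration 2/3 --
    PU: pen up
    PU: pen up
    -- iteration 3/3 --
    PU: pen up
    PU: pen up
  ]
  -- iteration 2/3 --
  PU: pen up
  PU: pen up
  PU: pen up
  REPEAT 3 [
    -- iteration 1/3 --
    PU: pen up
    PU: pen up
    -- iteration 2/3 --
    PU: pen up
    PU: pen up
    -- iteration 3/3 --
    PU: pen up
    PU: pen up
  ]
  -- iteration 3/3 --
  PU: pen up
  PU: pen up
  PU: pen up
  REPEAT 3 [
    -- iteration 1/3 --
    PU: pen up
    PU: pen up
    -- iteration 2/3 --
    PU: pen up
    PU: pen up
    -- iteration 3/3 --
    PU: pen up
    PU: pen up
  ]
]
FD 16: (-2.364,-8.364) -> (13.439,-5.861) [heading=9, move]
LT 135: heading 9 -> 144
FD 10: (13.439,-5.861) -> (5.349,0.017) [heading=144, move]
Final: pos=(5.349,0.017), heading=144, 1 segment(s) drawn

Answer: 5.349 0.017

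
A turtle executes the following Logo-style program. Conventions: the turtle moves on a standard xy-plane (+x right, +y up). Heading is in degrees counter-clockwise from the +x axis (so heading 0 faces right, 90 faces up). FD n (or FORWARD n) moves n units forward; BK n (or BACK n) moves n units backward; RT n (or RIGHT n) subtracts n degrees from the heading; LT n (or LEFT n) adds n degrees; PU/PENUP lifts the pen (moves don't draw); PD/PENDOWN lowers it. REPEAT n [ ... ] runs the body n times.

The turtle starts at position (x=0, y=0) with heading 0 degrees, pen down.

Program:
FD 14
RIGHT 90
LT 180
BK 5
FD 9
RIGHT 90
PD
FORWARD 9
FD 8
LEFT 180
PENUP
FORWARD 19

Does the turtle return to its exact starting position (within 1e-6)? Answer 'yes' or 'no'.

Answer: no

Derivation:
Executing turtle program step by step:
Start: pos=(0,0), heading=0, pen down
FD 14: (0,0) -> (14,0) [heading=0, draw]
RT 90: heading 0 -> 270
LT 180: heading 270 -> 90
BK 5: (14,0) -> (14,-5) [heading=90, draw]
FD 9: (14,-5) -> (14,4) [heading=90, draw]
RT 90: heading 90 -> 0
PD: pen down
FD 9: (14,4) -> (23,4) [heading=0, draw]
FD 8: (23,4) -> (31,4) [heading=0, draw]
LT 180: heading 0 -> 180
PU: pen up
FD 19: (31,4) -> (12,4) [heading=180, move]
Final: pos=(12,4), heading=180, 5 segment(s) drawn

Start position: (0, 0)
Final position: (12, 4)
Distance = 12.649; >= 1e-6 -> NOT closed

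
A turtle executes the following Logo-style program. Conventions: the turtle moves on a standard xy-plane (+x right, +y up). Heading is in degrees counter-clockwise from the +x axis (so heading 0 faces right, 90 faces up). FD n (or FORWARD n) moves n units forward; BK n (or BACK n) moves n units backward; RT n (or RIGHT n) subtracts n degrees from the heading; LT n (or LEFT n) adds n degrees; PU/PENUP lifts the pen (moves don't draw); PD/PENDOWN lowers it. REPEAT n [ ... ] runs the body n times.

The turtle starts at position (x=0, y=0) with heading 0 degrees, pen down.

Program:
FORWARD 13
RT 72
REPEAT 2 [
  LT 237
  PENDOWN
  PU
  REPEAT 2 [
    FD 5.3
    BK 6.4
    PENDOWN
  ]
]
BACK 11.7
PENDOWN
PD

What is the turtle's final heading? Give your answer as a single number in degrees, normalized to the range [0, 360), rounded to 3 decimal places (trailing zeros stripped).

Answer: 42

Derivation:
Executing turtle program step by step:
Start: pos=(0,0), heading=0, pen down
FD 13: (0,0) -> (13,0) [heading=0, draw]
RT 72: heading 0 -> 288
REPEAT 2 [
  -- iteration 1/2 --
  LT 237: heading 288 -> 165
  PD: pen down
  PU: pen up
  REPEAT 2 [
    -- iteration 1/2 --
    FD 5.3: (13,0) -> (7.881,1.372) [heading=165, move]
    BK 6.4: (7.881,1.372) -> (14.063,-0.285) [heading=165, move]
    PD: pen down
    -- iteration 2/2 --
    FD 5.3: (14.063,-0.285) -> (8.943,1.087) [heading=165, draw]
    BK 6.4: (8.943,1.087) -> (15.125,-0.569) [heading=165, draw]
    PD: pen down
  ]
  -- iteration 2/2 --
  LT 237: heading 165 -> 42
  PD: pen down
  PU: pen up
  REPEAT 2 [
    -- iteration 1/2 --
    FD 5.3: (15.125,-0.569) -> (19.064,2.977) [heading=42, move]
    BK 6.4: (19.064,2.977) -> (14.308,-1.305) [heading=42, move]
    PD: pen down
    -- iteration 2/2 --
    FD 5.3: (14.308,-1.305) -> (18.246,2.241) [heading=42, draw]
    BK 6.4: (18.246,2.241) -> (13.49,-2.041) [heading=42, draw]
    PD: pen down
  ]
]
BK 11.7: (13.49,-2.041) -> (4.795,-9.87) [heading=42, draw]
PD: pen down
PD: pen down
Final: pos=(4.795,-9.87), heading=42, 6 segment(s) drawn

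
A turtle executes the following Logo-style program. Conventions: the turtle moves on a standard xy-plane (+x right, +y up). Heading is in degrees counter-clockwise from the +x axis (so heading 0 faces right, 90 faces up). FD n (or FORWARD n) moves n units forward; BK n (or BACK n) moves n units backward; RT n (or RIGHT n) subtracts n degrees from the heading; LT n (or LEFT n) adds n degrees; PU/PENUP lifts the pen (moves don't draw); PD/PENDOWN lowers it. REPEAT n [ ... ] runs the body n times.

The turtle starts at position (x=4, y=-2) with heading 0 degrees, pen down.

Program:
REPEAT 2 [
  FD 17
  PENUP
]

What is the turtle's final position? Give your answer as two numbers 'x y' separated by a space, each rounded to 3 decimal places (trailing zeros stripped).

Executing turtle program step by step:
Start: pos=(4,-2), heading=0, pen down
REPEAT 2 [
  -- iteration 1/2 --
  FD 17: (4,-2) -> (21,-2) [heading=0, draw]
  PU: pen up
  -- iteration 2/2 --
  FD 17: (21,-2) -> (38,-2) [heading=0, move]
  PU: pen up
]
Final: pos=(38,-2), heading=0, 1 segment(s) drawn

Answer: 38 -2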